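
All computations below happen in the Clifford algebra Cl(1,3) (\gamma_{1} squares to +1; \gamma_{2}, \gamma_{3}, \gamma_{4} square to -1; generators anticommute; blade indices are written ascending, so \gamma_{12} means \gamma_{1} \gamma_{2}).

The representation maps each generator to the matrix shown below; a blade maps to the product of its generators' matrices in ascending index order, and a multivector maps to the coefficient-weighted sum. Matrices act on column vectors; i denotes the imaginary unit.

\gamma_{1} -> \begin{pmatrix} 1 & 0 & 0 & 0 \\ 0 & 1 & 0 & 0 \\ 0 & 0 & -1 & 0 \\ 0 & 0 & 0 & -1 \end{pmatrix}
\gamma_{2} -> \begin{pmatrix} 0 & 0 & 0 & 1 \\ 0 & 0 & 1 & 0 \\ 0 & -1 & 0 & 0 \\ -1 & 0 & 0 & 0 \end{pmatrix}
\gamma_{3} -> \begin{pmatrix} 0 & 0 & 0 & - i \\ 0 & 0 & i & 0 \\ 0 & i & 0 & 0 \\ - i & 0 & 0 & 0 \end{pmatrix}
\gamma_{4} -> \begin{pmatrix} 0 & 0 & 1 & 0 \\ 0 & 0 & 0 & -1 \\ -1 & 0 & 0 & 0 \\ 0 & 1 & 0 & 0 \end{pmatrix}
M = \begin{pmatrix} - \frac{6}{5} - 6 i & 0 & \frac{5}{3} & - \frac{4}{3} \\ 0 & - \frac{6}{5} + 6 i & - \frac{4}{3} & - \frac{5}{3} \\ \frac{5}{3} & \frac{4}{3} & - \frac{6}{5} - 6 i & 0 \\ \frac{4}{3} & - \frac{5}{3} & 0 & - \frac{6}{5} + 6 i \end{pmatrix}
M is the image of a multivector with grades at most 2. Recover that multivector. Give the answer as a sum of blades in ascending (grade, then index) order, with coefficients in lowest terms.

Method: the blade images are trace-orthogonal — tr(rho(e_A) rho(e_B)^-1) = 4 if A = B and 0 otherwise — and rho(e_A)^-1 = (e_A)^2 * rho(e_A) with (e_A)^2 = +1 or -1, so the coefficient of e_A in the preimage is (e_A)^2 * tr(M rho(e_A))/4.
Nonzero projections over blades of grade <= 2: 1: (1)^2 = +1, tr(M 1) = - \frac{24}{5}, coefficient -\frac{6}{5}; \gamma_{2}: (\gamma_{2})^2 = -1, tr(M rho(\gamma_{2})) = \frac{16}{3}, coefficient -\frac{4}{3}; \gamma_{14}: (\gamma_{14})^2 = +1, tr(M rho(\gamma_{14})) = \frac{20}{3}, coefficient \frac{5}{3}; \gamma_{23}: (\gamma_{23})^2 = -1, tr(M rho(\gamma_{23})) = -24, coefficient 6. Every other blade of grade <= 2 projects to 0.
Answer: -\frac{6}{5} - \frac{4}{3} \gamma_{2} + \frac{5}{3} \gamma_{14} + 6 \gamma_{23}


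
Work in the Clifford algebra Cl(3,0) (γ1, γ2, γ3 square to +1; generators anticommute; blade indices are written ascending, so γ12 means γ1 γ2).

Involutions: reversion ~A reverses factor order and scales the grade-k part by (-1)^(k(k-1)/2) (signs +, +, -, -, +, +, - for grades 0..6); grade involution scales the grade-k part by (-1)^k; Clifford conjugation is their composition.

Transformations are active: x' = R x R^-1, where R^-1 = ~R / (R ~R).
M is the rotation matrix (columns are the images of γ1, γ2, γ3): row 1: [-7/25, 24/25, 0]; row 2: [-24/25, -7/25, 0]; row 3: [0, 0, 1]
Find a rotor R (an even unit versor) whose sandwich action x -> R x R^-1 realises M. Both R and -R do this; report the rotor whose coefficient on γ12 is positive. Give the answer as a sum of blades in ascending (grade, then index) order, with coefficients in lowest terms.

Method: write R = a + b12*γ12 + b13*γ13 + b23*γ23 with a^2 + b12^2 + b13^2 + b23^2 = 1 (so R^-1 = ~R). Expanding the columns R e_j ~R gives tr M = 4a^2 - 1 and, from the antisymmetric part, M21 - M12 = -4a*b12, M13 - M31 = 4a*b13, M32 - M23 = -4a*b23.
Here tr M = 11/25, so a^2 = (1 + tr M)/4 = 9/25 and a = ±3/5. Taking a = 3/5: M21 - M12 = -48/25, M13 - M31 = 0, M32 - M23 = 0, giving b12 = 4/5, b13 = 0, b23 = 0, i.e. R = 3/5 + 4/5*γ12.
Its γ12 coefficient is already positive.
Answer: 3/5 + 4/5*γ12. Note: both R and -R realise this M (trace 11/25); the covering map identifies them, and the γ12-coefficient sign is the tie-breaker.


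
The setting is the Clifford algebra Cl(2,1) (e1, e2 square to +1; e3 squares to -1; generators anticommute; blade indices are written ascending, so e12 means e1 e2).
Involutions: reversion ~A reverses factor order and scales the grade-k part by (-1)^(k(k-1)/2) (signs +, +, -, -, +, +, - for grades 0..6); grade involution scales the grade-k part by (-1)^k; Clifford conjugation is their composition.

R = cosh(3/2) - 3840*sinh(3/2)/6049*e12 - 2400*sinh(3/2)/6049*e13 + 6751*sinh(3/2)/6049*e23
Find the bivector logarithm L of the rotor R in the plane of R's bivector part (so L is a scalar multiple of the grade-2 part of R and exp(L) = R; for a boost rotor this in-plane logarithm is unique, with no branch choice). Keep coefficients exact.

The scalar part of R is cosh(3/2), giving the rapidity magnitude (cosh is even); the bivector part supplies orientation, its quotient by sinh of the rapidity is the plane, and L = rapidity * plane — unique in that plane, since flipping both signs leaves L unchanged.
Concretely: cosh(rapidity) = cosh(3/2) gives rapidity = ±3/2, and since rapidity/sinh(rapidity) is even the sign is immaterial: L = (rapidity/sinh(rapidity)) * <R>_2 = (3/(2*sinh(3/2))) * <R>_2.
Answer: -5760/6049*e12 - 3600/6049*e13 + 20253/12098*e23


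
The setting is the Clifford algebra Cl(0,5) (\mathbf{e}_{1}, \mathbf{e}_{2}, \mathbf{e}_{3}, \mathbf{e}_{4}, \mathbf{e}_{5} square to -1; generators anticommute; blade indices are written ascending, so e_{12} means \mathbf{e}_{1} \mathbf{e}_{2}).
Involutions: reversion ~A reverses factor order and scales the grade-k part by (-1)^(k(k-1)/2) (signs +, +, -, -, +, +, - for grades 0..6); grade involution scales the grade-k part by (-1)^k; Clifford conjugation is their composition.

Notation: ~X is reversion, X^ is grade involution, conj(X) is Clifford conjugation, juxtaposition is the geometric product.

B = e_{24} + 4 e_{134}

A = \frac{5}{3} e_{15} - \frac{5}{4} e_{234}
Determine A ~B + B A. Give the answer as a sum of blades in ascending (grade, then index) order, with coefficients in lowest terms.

first term: \frac{5}{4} e_{3} + 5 e_{12} - \frac{20}{3} e_{345} - \frac{5}{3} e_{1245}
second term: -\frac{5}{4} e_{3} + 5 e_{12} - \frac{20}{3} e_{345} + \frac{5}{3} e_{1245}
Answer: 10 e_{12} - \frac{40}{3} e_{345}


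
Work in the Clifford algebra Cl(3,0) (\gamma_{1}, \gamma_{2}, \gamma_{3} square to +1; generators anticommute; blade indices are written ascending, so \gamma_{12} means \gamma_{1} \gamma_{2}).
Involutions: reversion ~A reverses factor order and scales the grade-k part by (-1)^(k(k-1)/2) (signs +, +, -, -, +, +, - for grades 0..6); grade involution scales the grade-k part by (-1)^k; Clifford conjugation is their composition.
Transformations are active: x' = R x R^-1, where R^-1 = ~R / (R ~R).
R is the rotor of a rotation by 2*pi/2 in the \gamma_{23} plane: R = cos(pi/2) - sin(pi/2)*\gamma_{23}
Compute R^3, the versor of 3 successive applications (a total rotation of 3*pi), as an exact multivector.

Rotor phase runs at HALF the rotation angle; powers of one rotor simply add phase, so after 3 steps in \gamma_{23} the phase is 3*pi/2 = \frac{3 \pi}{2} and R^3 = cos(\frac{3 \pi}{2}) - sin(\frac{3 \pi}{2})*\gamma_{23}.
cos(\frac{3 \pi}{2}) = 0 and sin(\frac{3 \pi}{2}) = -1, so R^3 = \gamma_{23}. The net rotation is 1*pi (after discarding 1 full turn, each of which contributes a factor -1 to the rotor); the rotor keeps the half-angle phase exactly.
Answer: \gamma_{23}


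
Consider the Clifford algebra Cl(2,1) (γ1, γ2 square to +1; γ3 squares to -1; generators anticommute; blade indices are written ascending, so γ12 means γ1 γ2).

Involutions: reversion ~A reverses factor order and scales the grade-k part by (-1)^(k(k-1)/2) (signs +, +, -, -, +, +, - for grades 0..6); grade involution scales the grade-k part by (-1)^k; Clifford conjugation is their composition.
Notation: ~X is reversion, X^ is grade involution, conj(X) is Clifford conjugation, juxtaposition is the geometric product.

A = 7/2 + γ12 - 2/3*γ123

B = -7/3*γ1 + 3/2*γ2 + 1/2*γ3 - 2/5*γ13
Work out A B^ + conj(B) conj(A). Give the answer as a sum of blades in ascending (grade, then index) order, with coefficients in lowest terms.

first term: 20/3*γ1 - 157/20*γ2 - 7/4*γ3 - 1/3*γ12 - 12/5*γ13 - 52/45*γ23 - 1/2*γ123
second term: 20/3*γ1 - 439/60*γ2 - 7/4*γ3 - 1/3*γ12 + 2/5*γ13 - 88/45*γ23 + 1/2*γ123
Answer: 40/3*γ1 - 91/6*γ2 - 7/2*γ3 - 2/3*γ12 - 2*γ13 - 28/9*γ23


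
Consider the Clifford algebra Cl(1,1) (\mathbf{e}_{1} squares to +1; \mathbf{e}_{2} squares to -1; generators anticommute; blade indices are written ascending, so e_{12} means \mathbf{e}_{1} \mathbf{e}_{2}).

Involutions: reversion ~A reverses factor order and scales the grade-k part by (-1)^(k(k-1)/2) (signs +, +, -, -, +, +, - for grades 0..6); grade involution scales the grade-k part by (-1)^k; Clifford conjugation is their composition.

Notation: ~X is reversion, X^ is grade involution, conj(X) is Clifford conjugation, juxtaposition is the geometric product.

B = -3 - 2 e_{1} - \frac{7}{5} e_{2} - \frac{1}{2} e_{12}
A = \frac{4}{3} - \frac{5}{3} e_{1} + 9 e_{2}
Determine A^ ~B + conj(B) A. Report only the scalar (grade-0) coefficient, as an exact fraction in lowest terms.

first term: -\frac{299}{15} - \frac{73}{6} e_{1} + \frac{779}{30} e_{2} - \frac{59}{3} e_{12}
second term: -\frac{299}{15} + \frac{19}{6} e_{1} - \frac{243}{10} e_{2} + 21 e_{12}
Answer: -\frac{598}{15}


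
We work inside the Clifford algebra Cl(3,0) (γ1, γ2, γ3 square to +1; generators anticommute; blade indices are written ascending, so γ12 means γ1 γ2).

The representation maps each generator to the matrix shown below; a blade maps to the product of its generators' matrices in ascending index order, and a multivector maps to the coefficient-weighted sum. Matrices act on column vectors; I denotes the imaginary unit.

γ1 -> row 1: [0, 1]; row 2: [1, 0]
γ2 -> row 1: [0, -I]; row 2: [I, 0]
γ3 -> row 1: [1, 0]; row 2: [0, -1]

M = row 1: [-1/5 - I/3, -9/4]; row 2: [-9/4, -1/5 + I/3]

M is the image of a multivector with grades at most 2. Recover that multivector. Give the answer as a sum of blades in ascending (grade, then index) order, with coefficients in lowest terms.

Method: 1, rho(γ1), rho(γ2), rho(γ3) form a trace-orthogonal basis of the 2x2 complex matrices (tr(X Y) = 2 if X = Y, else 0), so M = m0*1 + m1*rho(γ1) + m2*rho(γ2) + m3*rho(γ3) with m0 = tr(M)/2 = -1/5, m1 = tr(M rho(γ1))/2 = -9/4, m2 = tr(M rho(γ2))/2 = 0, m3 = tr(M rho(γ3))/2 = -I/3.
Multiplying table entries, the bivector images are rho(γ12) = I*rho(γ3), rho(γ13) = -I*rho(γ2), rho(γ23) = I*rho(γ1); with real blade coefficients the real parts of m0..m3 are the coefficients of 1, γ1, γ2, γ3 and the imaginary parts give the bivectors (γ23: Im m1, γ13: -Im m2, γ12: Im m3).
Answer: -1/5 - 9/4*γ1 - 1/3*γ12


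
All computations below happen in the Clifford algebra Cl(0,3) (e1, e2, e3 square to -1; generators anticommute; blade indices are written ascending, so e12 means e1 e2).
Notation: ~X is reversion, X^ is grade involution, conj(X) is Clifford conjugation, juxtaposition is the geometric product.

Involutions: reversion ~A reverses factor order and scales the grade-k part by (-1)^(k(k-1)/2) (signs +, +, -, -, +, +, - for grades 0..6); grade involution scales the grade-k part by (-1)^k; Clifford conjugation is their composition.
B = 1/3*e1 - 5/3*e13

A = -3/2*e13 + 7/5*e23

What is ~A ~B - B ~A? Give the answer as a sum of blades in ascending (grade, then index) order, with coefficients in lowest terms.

first term: -5/2 + 1/2*e3 + 7/3*e12 - 7/15*e123
second term: 5/2 - 1/2*e3 + 7/3*e12 - 7/15*e123
Answer: -5 + e3


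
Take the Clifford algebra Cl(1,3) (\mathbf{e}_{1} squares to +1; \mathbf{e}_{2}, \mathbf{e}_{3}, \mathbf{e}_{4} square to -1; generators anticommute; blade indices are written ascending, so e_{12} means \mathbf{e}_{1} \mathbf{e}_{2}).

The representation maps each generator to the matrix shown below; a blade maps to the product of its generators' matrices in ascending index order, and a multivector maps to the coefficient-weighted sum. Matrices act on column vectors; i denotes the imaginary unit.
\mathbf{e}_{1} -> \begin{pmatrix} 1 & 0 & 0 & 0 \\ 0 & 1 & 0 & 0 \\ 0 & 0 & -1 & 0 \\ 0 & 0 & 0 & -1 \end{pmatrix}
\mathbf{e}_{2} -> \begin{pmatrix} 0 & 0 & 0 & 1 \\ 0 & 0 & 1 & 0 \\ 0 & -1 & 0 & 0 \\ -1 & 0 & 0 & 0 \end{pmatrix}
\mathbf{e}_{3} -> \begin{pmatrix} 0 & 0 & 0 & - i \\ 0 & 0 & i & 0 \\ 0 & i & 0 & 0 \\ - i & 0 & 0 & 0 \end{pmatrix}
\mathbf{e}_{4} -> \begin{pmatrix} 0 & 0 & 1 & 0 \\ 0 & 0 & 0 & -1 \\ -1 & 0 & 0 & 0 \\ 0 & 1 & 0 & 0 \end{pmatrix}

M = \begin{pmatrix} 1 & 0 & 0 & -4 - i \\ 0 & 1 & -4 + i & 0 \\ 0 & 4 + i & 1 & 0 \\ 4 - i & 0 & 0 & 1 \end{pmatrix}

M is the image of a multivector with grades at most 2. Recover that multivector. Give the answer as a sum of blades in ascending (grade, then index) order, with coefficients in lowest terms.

Method: the blade images are trace-orthogonal — tr(rho(e_A) rho(e_B)^-1) = 4 if A = B and 0 otherwise — and rho(e_A)^-1 = (e_A)^2 * rho(e_A) with (e_A)^2 = +1 or -1, so the coefficient of e_A in the preimage is (e_A)^2 * tr(M rho(e_A))/4.
Nonzero projections over blades of grade <= 2: 1: (1)^2 = +1, tr(M 1) = 4, coefficient 1; e_{2}: (e_{2})^2 = -1, tr(M rho(e_{2})) = 16, coefficient -4; e_{3}: (e_{3})^2 = -1, tr(M rho(e_{3})) = -4, coefficient 1. Every other blade of grade <= 2 projects to 0.
Answer: 1 - 4 e_{2} + e_{3}


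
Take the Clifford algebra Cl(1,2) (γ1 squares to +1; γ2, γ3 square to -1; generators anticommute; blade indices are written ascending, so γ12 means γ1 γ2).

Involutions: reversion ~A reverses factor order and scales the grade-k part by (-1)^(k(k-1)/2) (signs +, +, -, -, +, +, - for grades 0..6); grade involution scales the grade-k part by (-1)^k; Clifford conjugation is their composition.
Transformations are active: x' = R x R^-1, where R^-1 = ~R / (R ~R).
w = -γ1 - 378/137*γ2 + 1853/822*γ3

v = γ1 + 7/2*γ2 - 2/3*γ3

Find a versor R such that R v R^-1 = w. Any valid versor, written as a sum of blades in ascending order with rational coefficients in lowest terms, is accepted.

Take R = v + w = 203/274*γ2 + 435/274*γ3. Because q(v) = q(w) = -421/36, conjugation by R sends v exactly to w.
Answer: 203/274*γ2 + 435/274*γ3


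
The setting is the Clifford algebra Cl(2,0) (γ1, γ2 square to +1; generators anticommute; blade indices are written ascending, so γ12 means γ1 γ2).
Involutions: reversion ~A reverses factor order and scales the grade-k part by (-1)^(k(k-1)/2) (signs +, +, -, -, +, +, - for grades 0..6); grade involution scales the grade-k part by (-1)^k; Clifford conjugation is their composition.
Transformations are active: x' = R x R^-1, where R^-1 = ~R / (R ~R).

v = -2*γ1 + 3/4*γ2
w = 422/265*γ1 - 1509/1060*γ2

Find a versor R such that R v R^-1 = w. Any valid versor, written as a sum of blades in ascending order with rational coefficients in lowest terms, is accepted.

Take R = v + w = -108/265*γ1 - 357/530*γ2. Because q(v) = q(w) = 73/16, conjugation by R sends v exactly to w.
Answer: -108/265*γ1 - 357/530*γ2


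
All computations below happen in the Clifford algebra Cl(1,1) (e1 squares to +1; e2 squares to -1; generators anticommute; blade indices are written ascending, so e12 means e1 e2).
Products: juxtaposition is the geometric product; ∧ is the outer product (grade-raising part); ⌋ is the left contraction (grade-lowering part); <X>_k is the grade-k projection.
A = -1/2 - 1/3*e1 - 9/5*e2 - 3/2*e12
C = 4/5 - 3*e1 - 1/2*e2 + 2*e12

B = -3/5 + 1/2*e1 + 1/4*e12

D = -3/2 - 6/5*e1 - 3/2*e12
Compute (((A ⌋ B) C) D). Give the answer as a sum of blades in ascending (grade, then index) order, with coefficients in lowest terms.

step 1: -29/120 - 7/10*e1 - 1/12*e2 - 1/8*e12
step 2: 323/200 - 77/1200*e1 - 413/240*e2 - 29/60*e12
step 3: -3241/2000 + 1479/2000*e1 + 839/400*e2 - 301/80*e12
Answer: -3241/2000 + 1479/2000*e1 + 839/400*e2 - 301/80*e12


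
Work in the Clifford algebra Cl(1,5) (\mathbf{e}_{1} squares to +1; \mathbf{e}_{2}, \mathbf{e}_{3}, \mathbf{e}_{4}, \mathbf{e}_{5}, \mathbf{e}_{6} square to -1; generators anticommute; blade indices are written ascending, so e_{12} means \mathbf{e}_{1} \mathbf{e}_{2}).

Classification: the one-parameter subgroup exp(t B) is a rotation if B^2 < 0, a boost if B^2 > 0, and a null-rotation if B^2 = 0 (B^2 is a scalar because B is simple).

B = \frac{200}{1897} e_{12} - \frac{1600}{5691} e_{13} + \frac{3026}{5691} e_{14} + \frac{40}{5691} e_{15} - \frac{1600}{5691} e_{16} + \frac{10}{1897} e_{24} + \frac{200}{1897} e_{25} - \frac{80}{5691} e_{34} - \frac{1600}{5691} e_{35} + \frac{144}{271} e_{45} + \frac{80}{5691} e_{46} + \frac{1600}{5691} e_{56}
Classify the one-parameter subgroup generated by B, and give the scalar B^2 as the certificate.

B^2 term by term: the squares give (\frac{200}{1897})^2*(e_{12})^2 + (-\frac{1600}{5691})^2*(e_{13})^2 + (\frac{3026}{5691})^2*(e_{14})^2 + (\frac{40}{5691})^2*(e_{15})^2 + (-\frac{1600}{5691})^2*(e_{16})^2 + (\frac{10}{1897})^2*(e_{24})^2 + (\frac{200}{1897})^2*(e_{25})^2 + (-\frac{80}{5691})^2*(e_{34})^2 + (-\frac{1600}{5691})^2*(e_{35})^2 + (\frac{144}{271})^2*(e_{45})^2 + (\frac{80}{5691})^2*(e_{46})^2 + (\frac{1600}{5691})^2*(e_{56})^2 = \frac{40000}{3598609}*(+1) + \frac{2560000}{32387481}*(+1) + \frac{9156676}{32387481}*(+1) + \frac{1600}{32387481}*(+1) + \frac{2560000}{32387481}*(+1) + \frac{100}{3598609}*(-1) + \frac{40000}{3598609}*(-1) + \frac{6400}{32387481}*(-1) + \frac{2560000}{32387481}*(-1) + \frac{20736}{73441}*(-1) + \frac{6400}{32387481}*(-1) + \frac{2560000}{32387481}*(-1) = 0 (each basis 2-blade squares to minus the product of its generators' squares); cross terms between blades sharing an index anticommute and cancel; the commuting (index-disjoint) pairs give grade-4 terms 2*c*c'*(blade product), which cancel blade by blade — e_{1234}: -\frac{32000}{10795827} + \frac{32000}{10795827} = 0; e_{1235}: -\frac{640000}{10795827} + \frac{640000}{10795827} = 0; e_{1245}: \frac{57600}{514087} - \frac{1210400}{10795827} + \frac{800}{10795827} = 0; e_{1246}: \frac{32000}{10795827} - \frac{32000}{10795827} = 0; e_{1256}: \frac{640000}{10795827} - \frac{640000}{10795827} = 0; e_{1345}: -\frac{153600}{514087} + \frac{9683200}{32387481} - \frac{6400}{32387481} = 0; e_{1346}: -\frac{256000}{32387481} + \frac{256000}{32387481} = 0; e_{1356}: -\frac{5120000}{32387481} + \frac{5120000}{32387481} = 0; e_{1456}: \frac{9683200}{32387481} - \frac{6400}{32387481} - \frac{153600}{514087} = 0; e_{2345}: \frac{32000}{10795827} - \frac{32000}{10795827} = 0; e_{2456}: \frac{32000}{10795827} - \frac{32000}{10795827} = 0; e_{3456}: -\frac{256000}{32387481} + \frac{256000}{32387481} = 0 — confirming B is simple. So B^2 = 0.
Answer: null-rotation, certificate B^2 = 0. Key observation: B^2 = 0 is a conjugation invariant, so its sign decides the class regardless of the surface form of B.


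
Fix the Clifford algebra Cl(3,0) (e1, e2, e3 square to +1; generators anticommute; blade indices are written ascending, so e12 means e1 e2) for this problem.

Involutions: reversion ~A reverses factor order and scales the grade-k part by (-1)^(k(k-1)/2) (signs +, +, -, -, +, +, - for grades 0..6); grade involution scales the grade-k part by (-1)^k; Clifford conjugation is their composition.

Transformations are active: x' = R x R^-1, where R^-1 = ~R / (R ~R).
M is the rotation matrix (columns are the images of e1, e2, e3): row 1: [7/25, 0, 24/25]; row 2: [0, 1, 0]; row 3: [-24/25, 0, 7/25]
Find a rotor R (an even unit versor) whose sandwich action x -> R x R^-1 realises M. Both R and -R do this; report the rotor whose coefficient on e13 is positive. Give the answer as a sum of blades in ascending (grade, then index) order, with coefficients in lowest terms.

Method: write R = a + b12*e12 + b13*e13 + b23*e23 with a^2 + b12^2 + b13^2 + b23^2 = 1 (so R^-1 = ~R). Expanding the columns R e_j ~R gives tr M = 4a^2 - 1 and, from the antisymmetric part, M21 - M12 = -4a*b12, M13 - M31 = 4a*b13, M32 - M23 = -4a*b23.
Here tr M = 39/25, so a^2 = (1 + tr M)/4 = 16/25 and a = ±4/5. Taking a = 4/5: M21 - M12 = 0, M13 - M31 = 48/25, M32 - M23 = 0, giving b12 = 0, b13 = 3/5, b23 = 0, i.e. R = 4/5 + 3/5*e13.
Its e13 coefficient is already positive.
Answer: 4/5 + 3/5*e13. Uniqueness: Spin(3) -> SO(3) maps R and -R to the same rotation of trace 39/25; fixing the sign of the e13 coefficient removes the ambiguity.


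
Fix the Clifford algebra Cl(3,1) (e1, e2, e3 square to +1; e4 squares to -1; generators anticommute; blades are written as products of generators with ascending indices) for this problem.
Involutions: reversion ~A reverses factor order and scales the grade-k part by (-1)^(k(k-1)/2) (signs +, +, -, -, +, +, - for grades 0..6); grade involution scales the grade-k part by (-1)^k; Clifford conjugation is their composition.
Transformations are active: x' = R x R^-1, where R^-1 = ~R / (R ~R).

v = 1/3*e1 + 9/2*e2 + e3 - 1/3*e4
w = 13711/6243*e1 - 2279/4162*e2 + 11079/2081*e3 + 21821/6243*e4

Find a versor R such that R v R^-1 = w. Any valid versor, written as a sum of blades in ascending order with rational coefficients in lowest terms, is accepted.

R = v + w = 5264/2081*e1 + 8225/2081*e2 + 13160/2081*e3 + 6580/2081*e4 works: the equal norms (85/4) guarantee its sandwich swaps v into w.
Answer: 5264/2081*e1 + 8225/2081*e2 + 13160/2081*e3 + 6580/2081*e4


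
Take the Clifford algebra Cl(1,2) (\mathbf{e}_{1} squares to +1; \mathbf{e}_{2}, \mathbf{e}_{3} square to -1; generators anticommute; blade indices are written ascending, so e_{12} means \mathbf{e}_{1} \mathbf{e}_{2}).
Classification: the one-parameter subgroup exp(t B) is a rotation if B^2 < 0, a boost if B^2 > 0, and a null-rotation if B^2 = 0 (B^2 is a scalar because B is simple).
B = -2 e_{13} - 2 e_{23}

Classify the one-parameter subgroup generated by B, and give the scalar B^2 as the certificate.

B^2 term by term: the squares give (-2)^2*(e_{13})^2 + (-2)^2*(e_{23})^2 = 4*(+1) + 4*(-1) = 0 (each basis 2-blade squares to minus the product of its generators' squares); cross terms between blades sharing an index anticommute and cancel. So B^2 = 0.
Answer: null-rotation, certificate B^2 = 0. The scalar 0 is the complete invariant here: its sign names the subgroup type.


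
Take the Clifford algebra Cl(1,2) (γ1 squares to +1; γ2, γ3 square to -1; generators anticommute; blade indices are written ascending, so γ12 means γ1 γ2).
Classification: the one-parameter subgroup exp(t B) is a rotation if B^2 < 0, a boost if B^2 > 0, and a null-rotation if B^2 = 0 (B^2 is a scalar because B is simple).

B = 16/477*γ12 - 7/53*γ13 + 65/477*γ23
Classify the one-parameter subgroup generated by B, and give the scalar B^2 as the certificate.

B^2 term by term: the squares give (16/477)^2*(γ12)^2 + (-7/53)^2*(γ13)^2 + (65/477)^2*(γ23)^2 = 256/227529*(+1) + 49/2809*(+1) + 4225/227529*(-1) = 0 (each basis 2-blade squares to minus the product of its generators' squares); cross terms between blades sharing an index anticommute and cancel. So B^2 = 0.
Answer: null-rotation, certificate B^2 = 0. Note: conjugating B changes its blade decomposition but never the scalar B^2 = 0, whose sign settles the classification.


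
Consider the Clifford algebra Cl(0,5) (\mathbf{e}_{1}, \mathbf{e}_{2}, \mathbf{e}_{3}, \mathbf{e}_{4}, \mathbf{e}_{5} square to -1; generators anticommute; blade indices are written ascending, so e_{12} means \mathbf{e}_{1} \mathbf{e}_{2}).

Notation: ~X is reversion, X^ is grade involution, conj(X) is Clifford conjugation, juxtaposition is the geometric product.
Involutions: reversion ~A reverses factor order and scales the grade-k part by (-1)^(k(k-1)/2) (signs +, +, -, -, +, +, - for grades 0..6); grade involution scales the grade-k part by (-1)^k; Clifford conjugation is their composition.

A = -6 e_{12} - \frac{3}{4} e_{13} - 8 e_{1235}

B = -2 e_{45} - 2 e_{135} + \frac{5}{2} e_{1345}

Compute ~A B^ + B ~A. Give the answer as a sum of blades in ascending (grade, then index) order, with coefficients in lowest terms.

first term: 16 e_{2} - \frac{3}{2} e_{5} - 20 e_{24} - \frac{15}{8} e_{45} + 12 e_{235} + 16 e_{1234} - 12 e_{1245} - \frac{3}{2} e_{1345} + 15 e_{2345}
second term: 16 e_{2} + \frac{3}{2} e_{5} + 20 e_{24} - \frac{15}{8} e_{45} + 12 e_{235} - 16 e_{1234} - 12 e_{1245} - \frac{3}{2} e_{1345} - 15 e_{2345}
Answer: 32 e_{2} - \frac{15}{4} e_{45} + 24 e_{235} - 24 e_{1245} - 3 e_{1345}


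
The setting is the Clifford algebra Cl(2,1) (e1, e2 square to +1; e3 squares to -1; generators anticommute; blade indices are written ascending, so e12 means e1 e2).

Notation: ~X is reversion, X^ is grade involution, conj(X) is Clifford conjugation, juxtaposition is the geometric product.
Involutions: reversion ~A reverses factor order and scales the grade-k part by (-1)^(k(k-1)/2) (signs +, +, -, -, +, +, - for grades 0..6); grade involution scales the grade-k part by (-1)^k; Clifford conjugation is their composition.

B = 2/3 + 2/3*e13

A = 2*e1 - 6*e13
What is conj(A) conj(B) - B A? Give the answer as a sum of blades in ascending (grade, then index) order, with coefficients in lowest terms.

first term: -4 - 4/3*e1 + 4/3*e3 + 4*e13
second term: -4 + 4/3*e1 - 4/3*e3 - 4*e13
Answer: -8/3*e1 + 8/3*e3 + 8*e13


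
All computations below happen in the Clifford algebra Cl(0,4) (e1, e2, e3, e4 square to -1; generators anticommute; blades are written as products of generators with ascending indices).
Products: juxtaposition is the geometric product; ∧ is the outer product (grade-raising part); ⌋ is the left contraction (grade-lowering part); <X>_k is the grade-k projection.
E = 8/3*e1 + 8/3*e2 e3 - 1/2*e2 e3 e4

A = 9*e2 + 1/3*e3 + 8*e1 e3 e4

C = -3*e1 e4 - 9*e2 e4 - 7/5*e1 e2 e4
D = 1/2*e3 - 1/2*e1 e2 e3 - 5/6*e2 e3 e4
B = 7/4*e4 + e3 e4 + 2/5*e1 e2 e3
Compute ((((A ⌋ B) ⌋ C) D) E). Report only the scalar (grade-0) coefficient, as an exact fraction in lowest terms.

step 1: -1/3*e4 - 2/15*e1 e2 + 18/5*e1 e3
step 2: e1 + 3*e2 - 14/75*e4 - 7/15*e1 e2
step 3: -7/30*e3 - e1 e3 + 83/45*e2 e3 + 389/150*e3 e4 - 7/30*e1 e2 e3 - 7/18*e1 e3 e4 - 139/150*e1 e2 e3 e4
step 4: -664/135 + 977/900*e1 + 607/900*e2 - 8/3*e3 + 83/90*e4 - 103/36*e1 e2 + 28/45*e1 e3 + 2119/900*e1 e4 + 28/45*e2 e3 + 6329/900*e2 e4 + 28/27*e3 e4 + 664/135*e1 e2 e3 - 29/54*e1 e2 e4 + 1556/225*e1 e3 e4 - 556/225*e2 e3 e4
Answer: -664/135


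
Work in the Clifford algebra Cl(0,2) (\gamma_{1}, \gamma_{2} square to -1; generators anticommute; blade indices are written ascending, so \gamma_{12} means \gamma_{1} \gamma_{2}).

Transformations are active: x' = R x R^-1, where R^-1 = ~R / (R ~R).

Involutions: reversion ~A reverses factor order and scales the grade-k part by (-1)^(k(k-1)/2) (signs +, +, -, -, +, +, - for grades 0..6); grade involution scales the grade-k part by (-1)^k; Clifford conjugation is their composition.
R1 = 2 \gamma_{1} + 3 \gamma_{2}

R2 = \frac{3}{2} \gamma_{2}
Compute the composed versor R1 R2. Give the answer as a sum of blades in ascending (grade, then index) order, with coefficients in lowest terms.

Distribute over the terms of R2 (each basis-blade product reordered to ascending indices, repeated generators contracted through their squares):
R1 (\frac{3}{2} \gamma_{2}) = -\frac{9}{2} + 3 \gamma_{12}
Answer: -\frac{9}{2} + 3 \gamma_{12}


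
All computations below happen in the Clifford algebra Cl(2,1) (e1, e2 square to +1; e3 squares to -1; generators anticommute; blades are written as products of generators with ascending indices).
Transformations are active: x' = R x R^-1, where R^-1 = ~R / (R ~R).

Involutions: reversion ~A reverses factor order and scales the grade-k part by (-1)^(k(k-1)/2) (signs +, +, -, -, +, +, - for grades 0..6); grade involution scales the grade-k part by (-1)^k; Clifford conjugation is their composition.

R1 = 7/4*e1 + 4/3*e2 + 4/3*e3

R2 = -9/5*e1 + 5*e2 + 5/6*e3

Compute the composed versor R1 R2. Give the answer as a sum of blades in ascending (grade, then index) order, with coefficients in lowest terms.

Distribute over the terms of R1 (each basis-blade product reordered to ascending indices, repeated generators contracted through their squares):
(7/4*e1) R2 = -63/20 + 35/4*e1 e2 + 35/24*e1 e3
(4/3*e2) R2 = 20/3 + 12/5*e1 e2 + 10/9*e2 e3
(4/3*e3) R2 = -10/9 + 12/5*e1 e3 - 20/3*e2 e3
Summing the partial products and collecting blades:
Answer: 433/180 + 223/20*e1 e2 + 463/120*e1 e3 - 50/9*e2 e3


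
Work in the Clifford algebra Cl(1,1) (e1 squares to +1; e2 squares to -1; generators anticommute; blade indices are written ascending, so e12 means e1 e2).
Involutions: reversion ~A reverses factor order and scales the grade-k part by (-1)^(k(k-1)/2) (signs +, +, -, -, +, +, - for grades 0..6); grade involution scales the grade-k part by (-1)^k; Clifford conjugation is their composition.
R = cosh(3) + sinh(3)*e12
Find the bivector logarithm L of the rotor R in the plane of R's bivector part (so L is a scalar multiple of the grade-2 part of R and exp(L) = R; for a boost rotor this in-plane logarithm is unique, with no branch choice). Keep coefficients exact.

The scalar part of R is cosh(3), so cosh pins the rapidity up to sign — the sign comes from the bivector part; dividing that part by sinh of the rapidity yields the plane, and the in-plane L = rapidity * plane is unique because the two sign choices cancel.
Concretely: cosh(rapidity) = cosh(3) gives rapidity = ±3, and since rapidity/sinh(rapidity) is even the sign is immaterial: L = (rapidity/sinh(rapidity)) * <R>_2 = (3/sinh(3)) * <R>_2.
Answer: 3*e12


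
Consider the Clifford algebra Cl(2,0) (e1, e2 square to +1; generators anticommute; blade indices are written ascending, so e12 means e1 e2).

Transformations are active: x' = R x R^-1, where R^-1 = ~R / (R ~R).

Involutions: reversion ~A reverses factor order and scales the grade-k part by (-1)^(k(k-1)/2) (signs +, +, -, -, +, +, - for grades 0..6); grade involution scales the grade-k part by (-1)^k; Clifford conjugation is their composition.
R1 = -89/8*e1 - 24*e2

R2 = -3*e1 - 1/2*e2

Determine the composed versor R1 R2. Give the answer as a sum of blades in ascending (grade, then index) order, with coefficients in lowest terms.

Distribute over the terms of R1 (each basis-blade product reordered to ascending indices, repeated generators contracted through their squares):
(-89/8*e1) R2 = 267/8 + 89/16*e12
(-24*e2) R2 = 12 - 72*e12
Summing the partial products and collecting blades:
Answer: 363/8 - 1063/16*e12


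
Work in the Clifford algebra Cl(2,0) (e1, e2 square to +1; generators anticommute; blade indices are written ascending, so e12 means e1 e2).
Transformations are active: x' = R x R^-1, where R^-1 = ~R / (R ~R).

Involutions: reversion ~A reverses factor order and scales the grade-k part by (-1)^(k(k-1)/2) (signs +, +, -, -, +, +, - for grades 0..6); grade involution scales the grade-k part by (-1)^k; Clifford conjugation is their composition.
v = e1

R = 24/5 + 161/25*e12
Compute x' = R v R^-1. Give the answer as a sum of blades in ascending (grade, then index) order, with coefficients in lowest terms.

~R = 24/5 - 161/25*e12, and R ~R = 40321/625, so R^-1 = ~R / (40321/625).
R v = 24/5*e1 - 161/25*e2
Answer: -11521/40321*e1 - 38640/40321*e2


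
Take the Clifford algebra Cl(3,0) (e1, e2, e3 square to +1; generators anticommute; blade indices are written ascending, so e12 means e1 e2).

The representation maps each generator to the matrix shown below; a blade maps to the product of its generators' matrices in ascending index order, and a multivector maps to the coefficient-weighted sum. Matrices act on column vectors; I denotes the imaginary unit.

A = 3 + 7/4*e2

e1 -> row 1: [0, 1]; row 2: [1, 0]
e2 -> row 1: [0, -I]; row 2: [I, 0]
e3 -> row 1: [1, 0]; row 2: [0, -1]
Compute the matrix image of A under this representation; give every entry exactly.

M = (3)*1 + (7/4)*rho(e2), summed entrywise (1 is the identity matrix):
Answer: row 1: [3, -7*I/4]; row 2: [7*I/4, 3]


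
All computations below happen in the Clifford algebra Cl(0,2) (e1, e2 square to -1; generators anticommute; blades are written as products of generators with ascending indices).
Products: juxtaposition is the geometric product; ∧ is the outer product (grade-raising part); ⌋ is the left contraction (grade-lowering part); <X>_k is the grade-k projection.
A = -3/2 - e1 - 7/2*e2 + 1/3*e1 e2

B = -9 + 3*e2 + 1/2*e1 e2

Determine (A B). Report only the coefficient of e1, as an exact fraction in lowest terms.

step 1: 143/6 + 25/4*e1 + 55/2*e2 - 27/4*e1 e2
Answer: 25/4


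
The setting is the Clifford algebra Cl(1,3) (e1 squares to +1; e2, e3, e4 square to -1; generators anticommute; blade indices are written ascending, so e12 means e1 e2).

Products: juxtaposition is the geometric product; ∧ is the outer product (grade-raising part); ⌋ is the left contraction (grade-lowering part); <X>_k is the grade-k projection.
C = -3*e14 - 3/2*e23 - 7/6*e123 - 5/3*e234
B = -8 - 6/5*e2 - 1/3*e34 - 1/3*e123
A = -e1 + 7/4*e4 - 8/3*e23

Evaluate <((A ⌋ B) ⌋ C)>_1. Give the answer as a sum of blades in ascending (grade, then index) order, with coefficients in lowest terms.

step 1: -8/9*e1 - 7/12*e3 + 1/3*e23
step 2: 1/2 + 7/18*e1 + 7/8*e2 + 29/9*e4 - 49/72*e12 + 28/27*e23 + 35/36*e24
step 3: 7/18*e1 + 7/8*e2 + 29/9*e4
Answer: 7/18*e1 + 7/8*e2 + 29/9*e4


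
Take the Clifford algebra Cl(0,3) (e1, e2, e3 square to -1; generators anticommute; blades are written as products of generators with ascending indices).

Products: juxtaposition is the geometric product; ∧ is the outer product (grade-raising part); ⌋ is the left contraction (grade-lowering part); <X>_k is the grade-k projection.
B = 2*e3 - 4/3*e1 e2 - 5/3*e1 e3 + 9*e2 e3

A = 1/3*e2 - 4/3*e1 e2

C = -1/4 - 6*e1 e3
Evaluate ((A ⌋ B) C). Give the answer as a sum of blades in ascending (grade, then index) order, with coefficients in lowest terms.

step 1: -16/9 - 4/9*e1 - 3*e3
step 2: 4/9 + 163/9*e1 - 23/12*e3 + 32/3*e1 e3
Answer: 4/9 + 163/9*e1 - 23/12*e3 + 32/3*e1 e3


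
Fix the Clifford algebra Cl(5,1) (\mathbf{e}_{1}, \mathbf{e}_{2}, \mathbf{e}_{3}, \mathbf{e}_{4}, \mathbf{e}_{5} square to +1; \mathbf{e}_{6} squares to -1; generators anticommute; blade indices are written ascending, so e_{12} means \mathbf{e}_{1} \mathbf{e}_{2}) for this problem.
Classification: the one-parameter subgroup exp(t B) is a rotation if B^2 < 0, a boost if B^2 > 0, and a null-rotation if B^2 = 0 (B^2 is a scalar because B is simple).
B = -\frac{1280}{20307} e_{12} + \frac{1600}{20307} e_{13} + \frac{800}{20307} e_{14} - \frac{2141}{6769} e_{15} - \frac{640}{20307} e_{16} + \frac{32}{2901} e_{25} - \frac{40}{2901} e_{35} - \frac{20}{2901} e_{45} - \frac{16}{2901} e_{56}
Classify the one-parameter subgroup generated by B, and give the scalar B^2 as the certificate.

B^2 term by term: the squares give (-\frac{1280}{20307})^2*(e_{12})^2 + (\frac{1600}{20307})^2*(e_{13})^2 + (\frac{800}{20307})^2*(e_{14})^2 + (-\frac{2141}{6769})^2*(e_{15})^2 + (-\frac{640}{20307})^2*(e_{16})^2 + (\frac{32}{2901})^2*(e_{25})^2 + (-\frac{40}{2901})^2*(e_{35})^2 + (-\frac{20}{2901})^2*(e_{45})^2 + (-\frac{16}{2901})^2*(e_{56})^2 = \frac{1638400}{412374249}*(-1) + \frac{2560000}{412374249}*(-1) + \frac{640000}{412374249}*(-1) + \frac{4583881}{45819361}*(-1) + \frac{409600}{412374249}*(+1) + \frac{1024}{8415801}*(-1) + \frac{1600}{8415801}*(-1) + \frac{400}{8415801}*(-1) + \frac{256}{8415801}*(+1) = -\frac{1}{9} (each basis 2-blade squares to minus the product of its generators' squares); cross terms between blades sharing an index anticommute and cancel; the commuting (index-disjoint) pairs give grade-4 terms 2*c*c'*(blade product), which cancel blade by blade — e_{1235}: \frac{102400}{58910607} - \frac{102400}{58910607} = 0; e_{1245}: \frac{51200}{58910607} - \frac{51200}{58910607} = 0; e_{1256}: \frac{40960}{58910607} - \frac{40960}{58910607} = 0; e_{1345}: -\frac{64000}{58910607} + \frac{64000}{58910607} = 0; e_{1356}: -\frac{51200}{58910607} + \frac{51200}{58910607} = 0; e_{1456}: -\frac{25600}{58910607} + \frac{25600}{58910607} = 0 — confirming B is simple. So B^2 = -\frac{1}{9}.
Answer: rotation, certificate B^2 = -\frac{1}{9}. Check the certificate: B^2 = -\frac{1}{9}, and that sign is decisive whatever form B takes.


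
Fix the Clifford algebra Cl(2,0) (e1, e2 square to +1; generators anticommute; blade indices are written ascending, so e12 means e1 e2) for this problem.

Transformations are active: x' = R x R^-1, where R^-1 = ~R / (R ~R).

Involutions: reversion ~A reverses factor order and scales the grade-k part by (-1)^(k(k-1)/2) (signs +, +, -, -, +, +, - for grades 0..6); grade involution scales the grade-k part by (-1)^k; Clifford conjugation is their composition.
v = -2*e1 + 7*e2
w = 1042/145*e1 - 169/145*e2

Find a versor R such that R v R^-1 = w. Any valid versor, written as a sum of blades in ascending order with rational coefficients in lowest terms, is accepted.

Construction: equal norms (both 53) license R = v + w = 752/145*e1 + 846/145*e2 — nothing changes along that direction, while (v - w)/2 changes sign, so v maps onto w.
Answer: 752/145*e1 + 846/145*e2


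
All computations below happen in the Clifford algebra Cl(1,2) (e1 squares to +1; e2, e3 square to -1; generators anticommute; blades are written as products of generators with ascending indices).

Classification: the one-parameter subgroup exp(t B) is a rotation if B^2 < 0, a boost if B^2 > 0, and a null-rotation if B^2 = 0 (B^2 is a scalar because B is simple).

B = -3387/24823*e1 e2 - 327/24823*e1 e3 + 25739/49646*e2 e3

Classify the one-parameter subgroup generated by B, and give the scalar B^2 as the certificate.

B^2 term by term: the squares give (-3387/24823)^2*(e1 e2)^2 + (-327/24823)^2*(e1 e3)^2 + (25739/49646)^2*(e2 e3)^2 = 11471769/616181329*(+1) + 106929/616181329*(+1) + 662496121/2464725316*(-1) = -1/4 (each basis 2-blade squares to minus the product of its generators' squares); cross terms between blades sharing an index anticommute and cancel. So B^2 = -1/4.
Answer: rotation, certificate B^2 = -1/4. Certificate logic: -1/4 is a conjugation-invariant scalar, so its sign fixes rotation versus boost versus null-rotation outright.


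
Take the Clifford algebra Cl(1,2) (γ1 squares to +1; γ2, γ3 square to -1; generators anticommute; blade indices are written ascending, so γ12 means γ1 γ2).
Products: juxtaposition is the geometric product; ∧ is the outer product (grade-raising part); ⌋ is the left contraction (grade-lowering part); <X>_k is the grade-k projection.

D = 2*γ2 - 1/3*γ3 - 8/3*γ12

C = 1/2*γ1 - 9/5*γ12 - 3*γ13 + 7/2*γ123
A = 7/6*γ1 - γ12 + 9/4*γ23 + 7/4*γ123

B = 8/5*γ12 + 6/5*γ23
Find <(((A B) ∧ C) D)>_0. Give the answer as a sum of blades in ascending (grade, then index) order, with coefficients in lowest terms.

step 1: -43/10 - 21/10*γ1 + 28/15*γ2 + 14/5*γ3 + 24/5*γ13 + 7/5*γ123
step 2: -43/20*γ1 + 1021/150*γ12 + 23/2*γ13 - 1449/100*γ123
step 3: -4084/225 - 489/50*γ1 + 86/15*γ2 + 966/25*γ3 - 913/100*γ12 - 8479/300*γ13 - 92/3*γ23 - 11371/450*γ123
step 4: -4084/225
Answer: -4084/225


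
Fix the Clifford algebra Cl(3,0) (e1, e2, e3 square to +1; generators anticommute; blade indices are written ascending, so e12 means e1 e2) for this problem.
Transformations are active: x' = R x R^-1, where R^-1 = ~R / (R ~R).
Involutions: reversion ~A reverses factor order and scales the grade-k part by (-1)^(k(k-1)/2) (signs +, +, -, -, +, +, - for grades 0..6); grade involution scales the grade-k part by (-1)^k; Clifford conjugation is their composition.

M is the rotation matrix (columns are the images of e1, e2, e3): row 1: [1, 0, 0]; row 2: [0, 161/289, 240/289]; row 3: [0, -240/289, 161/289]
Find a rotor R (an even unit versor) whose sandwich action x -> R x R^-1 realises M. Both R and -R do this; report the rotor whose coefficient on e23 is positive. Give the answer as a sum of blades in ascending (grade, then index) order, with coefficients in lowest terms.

Method: write R = a + b12*e12 + b13*e13 + b23*e23 with a^2 + b12^2 + b13^2 + b23^2 = 1 (so R^-1 = ~R). Expanding the columns R e_j ~R gives tr M = 4a^2 - 1 and, from the antisymmetric part, M21 - M12 = -4a*b12, M13 - M31 = 4a*b13, M32 - M23 = -4a*b23.
Here tr M = 611/289, so a^2 = (1 + tr M)/4 = 225/289 and a = ±15/17. Taking a = 15/17: M21 - M12 = 0, M13 - M31 = 0, M32 - M23 = -480/289, giving b12 = 0, b13 = 0, b23 = 8/17, i.e. R = 15/17 + 8/17*e23.
Its e23 coefficient is already positive.
Answer: 15/17 + 8/17*e23. Note: both R and -R realise this M (trace 611/289); the covering map identifies them, and the e23-coefficient sign is the tie-breaker.
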